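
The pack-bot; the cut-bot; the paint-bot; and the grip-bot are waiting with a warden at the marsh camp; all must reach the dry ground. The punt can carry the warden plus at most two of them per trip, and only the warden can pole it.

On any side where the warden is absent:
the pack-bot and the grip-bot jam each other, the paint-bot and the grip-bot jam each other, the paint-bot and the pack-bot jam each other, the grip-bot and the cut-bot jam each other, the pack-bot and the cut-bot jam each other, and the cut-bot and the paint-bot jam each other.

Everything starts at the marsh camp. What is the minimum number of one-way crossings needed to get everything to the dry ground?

impossible

Whatever the first load, the items left behind include a forbidden pair without the warden. No opening move is safe, so no plan exists.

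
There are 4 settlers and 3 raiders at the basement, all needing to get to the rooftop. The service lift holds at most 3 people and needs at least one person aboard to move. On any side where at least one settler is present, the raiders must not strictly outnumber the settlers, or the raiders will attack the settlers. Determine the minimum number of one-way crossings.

5

Counting alone: each trip to the rooftop takes at most 3 across and each return brings at least 1 back, so after t trips out (and t−1 returns) at most 3t − (t−1) of the 7 are across; that first reaches 7 at t = 3, so at least 5 crossings are needed.
The plan below uses exactly 5 crossings, so it is optimal:
1. 3 raiders → the rooftop.  (the basement: 4S 0R; the rooftop: 0S 3R)
2. 1 raider ← the basement.  (the basement: 4S 1R; the rooftop: 0S 2R)
3. 3 settlers → the rooftop.  (the basement: 1S 1R; the rooftop: 3S 2R)
4. 1 settler ← the basement.  (the basement: 2S 1R; the rooftop: 2S 2R)
5. 2 settlers and 1 raider → the rooftop.  (the basement: 0S 0R; the rooftop: 4S 3R)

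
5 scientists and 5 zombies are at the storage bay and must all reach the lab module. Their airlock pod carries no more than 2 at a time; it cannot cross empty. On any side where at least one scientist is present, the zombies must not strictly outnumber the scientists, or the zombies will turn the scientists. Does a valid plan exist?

No

Following every safe sequence of crossings from the start, the most of the 10 that can be at the lab module as the airlock pod arrives there on crossings 1, 3, 5, 7 is 2, 3, 4, 5 respectively; the best ever achieved is 5 of 10.
From crossing 9 on, no configuration arises that was not already reachable earlier: only 13 distinct safe configurations (who is on which side, and where the airlock pod is) can ever be reached, none of them has everyone across, and every continuation just revisits them. They are: 0 scientists + 0 zombies across (airlock pod back at the start); 0 scientists + 1 zombie across (airlock pod there); 0 scientists + 1 zombie across (airlock pod back at the start); 0 scientists + 2 zombies across (airlock pod there); 0 scientists + 2 zombies across (airlock pod back at the start); 0 scientists + 3 zombies across (airlock pod there); 0 scientists + 3 zombies across (airlock pod back at the start); 0 scientists + 4 zombies across (airlock pod there); 0 scientists + 4 zombies across (airlock pod back at the start); 0 scientists + 5 zombies across (airlock pod there); 1 scientist + 1 zombie across (airlock pod there); 1 scientist + 1 zombie across (airlock pod back at the start); 2 scientists + 2 zombies across (airlock pod there). So no valid plan exists.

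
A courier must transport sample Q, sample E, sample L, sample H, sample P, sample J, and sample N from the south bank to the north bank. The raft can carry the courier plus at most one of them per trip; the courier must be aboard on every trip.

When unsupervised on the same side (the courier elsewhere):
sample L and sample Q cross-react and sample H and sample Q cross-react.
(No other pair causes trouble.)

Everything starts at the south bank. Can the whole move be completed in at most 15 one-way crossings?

Yes — this plan uses 15 crossings (≤ 15):
1. Courier goes to the north bank with sample Q.
2. Courier goes back to the south bank alone.
3. Courier goes to the north bank with sample E.
4. Courier goes back to the south bank alone.
5. Courier goes to the north bank with sample L.
6. Courier goes back to the south bank with sample Q.
7. Courier goes to the north bank with sample H.
8. Courier goes back to the south bank alone.
9. Courier goes to the north bank with sample P.
10. Courier goes back to the south bank alone.
11. Courier goes to the north bank with sample J.
12. Courier goes back to the south bank alone.
13. Courier goes to the north bank with sample N.
14. Courier goes back to the south bank alone.
15. Courier goes to the north bank with sample Q.

Yes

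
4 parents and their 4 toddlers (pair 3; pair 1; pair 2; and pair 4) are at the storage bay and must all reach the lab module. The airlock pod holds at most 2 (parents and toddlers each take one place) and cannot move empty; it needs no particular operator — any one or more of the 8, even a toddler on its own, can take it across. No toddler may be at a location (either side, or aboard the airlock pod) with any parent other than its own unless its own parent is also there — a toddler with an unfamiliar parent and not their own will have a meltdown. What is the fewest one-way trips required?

impossible

Following every safe sequence of crossings from the start, the most of the 8 that can be at the lab module as the airlock pod arrives there on crossings 1, 3, 5 is 2, 3, 4 respectively; the best ever achieved is 4 of 8.
From crossing 7 on, no configuration arises that was not already reachable earlier: only 44 distinct safe configurations (who is on which side, and where the airlock pod is) can ever be reached, none of them has everyone across, and every continuation just revisits them. So no valid plan exists.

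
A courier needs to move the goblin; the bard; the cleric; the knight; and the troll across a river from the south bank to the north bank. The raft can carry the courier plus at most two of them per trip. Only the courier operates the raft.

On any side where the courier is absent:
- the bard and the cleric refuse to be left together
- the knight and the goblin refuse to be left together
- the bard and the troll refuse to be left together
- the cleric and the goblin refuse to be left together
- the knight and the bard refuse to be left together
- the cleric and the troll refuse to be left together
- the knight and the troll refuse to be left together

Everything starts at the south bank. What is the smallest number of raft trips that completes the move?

impossible

Whatever the first load, the items left behind include a forbidden pair without the courier. No opening move is safe, so no plan exists.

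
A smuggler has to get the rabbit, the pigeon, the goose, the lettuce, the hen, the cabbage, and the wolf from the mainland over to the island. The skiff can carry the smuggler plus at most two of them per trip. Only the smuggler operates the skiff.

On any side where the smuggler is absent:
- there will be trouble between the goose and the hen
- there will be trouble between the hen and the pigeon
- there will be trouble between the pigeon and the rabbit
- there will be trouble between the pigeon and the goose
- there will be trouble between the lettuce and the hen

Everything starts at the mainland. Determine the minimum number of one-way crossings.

Counting alone: the smuggler can take at most 2 across per trip to the island, so moving all 7 needs at least 4 loaded trips out, with a return between consecutive ones — at least 7 crossings.
The safety rule pushes this higher. Following every safe sequence of crossings, the most of the 7 that can be at the island as the skiff arrives there on crossings 7, 9 is 5, 6 respectively — never all 7.
So no plan with fewer than 11 crossings exists, and this one achieves 11:
1. Smuggler goes to the island with the hen and the pigeon.  [the mainland: the cabbage, the goose, the lettuce, the rabbit, the wolf | the island: the hen, the pigeon]
2. Smuggler goes back to the mainland with the pigeon.  [the mainland: the cabbage, the goose, the lettuce, the pigeon, the rabbit, the wolf | the island: the hen]
3. Smuggler goes to the island with the pigeon and the rabbit.  [the mainland: the cabbage, the goose, the lettuce, the wolf | the island: the hen, the pigeon, the rabbit]
4. Smuggler goes back to the mainland with the pigeon.  [the mainland: the cabbage, the goose, the lettuce, the pigeon, the wolf | the island: the hen, the rabbit]
5. Smuggler goes to the island with the cabbage and the pigeon.  [the mainland: the goose, the lettuce, the wolf | the island: the cabbage, the hen, the pigeon, the rabbit]
6. Smuggler goes back to the mainland with the pigeon.  [the mainland: the goose, the lettuce, the pigeon, the wolf | the island: the cabbage, the hen, the rabbit]
7. Smuggler goes to the island with the pigeon and the wolf.  [the mainland: the goose, the lettuce | the island: the cabbage, the hen, the pigeon, the rabbit, the wolf]
8. Smuggler goes back to the mainland with the pigeon.  [the mainland: the goose, the lettuce, the pigeon | the island: the cabbage, the hen, the rabbit, the wolf]
9. Smuggler goes to the island with the goose and the lettuce.  [the mainland: the pigeon | the island: the cabbage, the goose, the hen, the lettuce, the rabbit, the wolf]
10. Smuggler goes back to the mainland with the hen.  [the mainland: the hen, the pigeon | the island: the cabbage, the goose, the lettuce, the rabbit, the wolf]
11. Smuggler goes to the island with the hen and the pigeon.  [the mainland: — | the island: the cabbage, the goose, the hen, the lettuce, the pigeon, the rabbit, the wolf]

11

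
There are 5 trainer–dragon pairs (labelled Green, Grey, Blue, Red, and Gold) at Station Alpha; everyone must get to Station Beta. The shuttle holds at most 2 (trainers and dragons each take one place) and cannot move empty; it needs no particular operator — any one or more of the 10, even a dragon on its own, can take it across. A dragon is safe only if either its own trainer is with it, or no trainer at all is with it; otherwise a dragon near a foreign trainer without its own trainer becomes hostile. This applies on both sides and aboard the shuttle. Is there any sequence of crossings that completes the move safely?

No

Following every safe sequence of crossings from the start, the most of the 10 that can be at Station Beta as the shuttle arrives there on crossings 1, 3, 5, 7 is 2, 3, 4, 5 respectively; the best ever achieved is 5 of 10.
From crossing 9 on, no configuration arises that was not already reachable earlier: only 82 distinct safe configurations (who is on which side, and where the shuttle is) can ever be reached, none of them has everyone across, and every continuation just revisits them. So no valid plan exists.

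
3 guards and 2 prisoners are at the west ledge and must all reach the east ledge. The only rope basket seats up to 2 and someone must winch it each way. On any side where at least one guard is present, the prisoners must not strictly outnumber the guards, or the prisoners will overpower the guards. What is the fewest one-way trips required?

7

Counting alone: each trip to the east ledge takes at most 2 across and each return brings at least 1 back, so after t trips out (and t−1 returns) at most 2t − (t−1) of the 5 are across; that first reaches 5 at t = 4, so at least 7 crossings are needed.
The plan below uses exactly 7 crossings, so it is optimal:
1. 2 prisoners → the east ledge.  (the west ledge: 3G 0P; the east ledge: 0G 2P)
2. 1 prisoner ← the west ledge.  (the west ledge: 3G 1P; the east ledge: 0G 1P)
3. 2 guards → the east ledge.  (the west ledge: 1G 1P; the east ledge: 2G 1P)
4. 1 guard ← the west ledge.  (the west ledge: 2G 1P; the east ledge: 1G 1P)
5. 1 guard and 1 prisoner → the east ledge.  (the west ledge: 1G 0P; the east ledge: 2G 2P)
6. 1 prisoner ← the west ledge.  (the west ledge: 1G 1P; the east ledge: 2G 1P)
7. 1 guard and 1 prisoner → the east ledge.  (the west ledge: 0G 0P; the east ledge: 3G 2P)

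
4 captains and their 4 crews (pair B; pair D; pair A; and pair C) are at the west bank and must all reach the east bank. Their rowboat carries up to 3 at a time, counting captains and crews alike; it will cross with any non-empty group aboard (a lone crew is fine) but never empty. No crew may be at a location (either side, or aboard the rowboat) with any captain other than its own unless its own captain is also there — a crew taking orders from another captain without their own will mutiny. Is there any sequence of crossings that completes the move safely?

1. captain B and crew B cross → the east bank.
2. captain B crosses ← the west bank.
3. captain B, captain D, and crew D cross → the east bank.
4. captain B and crew B cross ← the west bank.
5. captain A, captain B, and captain C cross → the east bank.
6. crew D crosses ← the west bank.
7. crew B and crew D cross → the east bank.
8. crew B crosses ← the west bank.
9. crew A, crew B, and crew C cross → the east bank.

Yes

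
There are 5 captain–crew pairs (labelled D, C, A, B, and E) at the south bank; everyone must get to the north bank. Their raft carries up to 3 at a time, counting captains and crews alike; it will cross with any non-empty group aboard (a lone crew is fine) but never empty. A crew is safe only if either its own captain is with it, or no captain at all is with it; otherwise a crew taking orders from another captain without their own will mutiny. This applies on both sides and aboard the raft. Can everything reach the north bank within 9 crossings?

Counting alone: each trip to the north bank takes at most 3 across and each return brings at least 1 back, so after t trips out (and t−1 returns) at most 3t − (t−1) of the 10 are across; that first reaches 10 at t = 5, so at least 9 crossings are needed.
The safety rule pushes this higher. Following every safe sequence of crossings, the most of the 10 that can be at the north bank as the raft arrives there on crossing 9 is 9 — never all 10.
So the move cannot be finished within 9 crossings. (The shortest complete plan takes 11:)
1. captain D and crew D cross → the north bank.
2. captain D crosses ← the south bank.
3. crew A, crew B, and crew C cross → the north bank.
4. crew D crosses ← the south bank.
5. captain A, captain B, and captain C cross → the north bank.
6. captain C and crew C cross ← the south bank.
7. captain C, captain D, and captain E cross → the north bank.
8. crew A crosses ← the south bank.
9. crew C and crew D cross → the north bank.
10. crew D crosses ← the south bank.
11. crew A, crew D, and crew E cross → the north bank.

No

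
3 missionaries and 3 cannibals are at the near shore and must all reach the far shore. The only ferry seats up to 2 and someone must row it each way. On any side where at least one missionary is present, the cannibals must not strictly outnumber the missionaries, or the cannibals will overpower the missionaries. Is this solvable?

Yes

1. 2 cannibals → the far shore.  (the near shore: 3M 1C; the far shore: 0M 2C)
2. 1 cannibal ← the near shore.  (the near shore: 3M 2C; the far shore: 0M 1C)
3. 2 cannibals → the far shore.  (the near shore: 3M 0C; the far shore: 0M 3C)
4. 1 cannibal ← the near shore.  (the near shore: 3M 1C; the far shore: 0M 2C)
5. 2 missionaries → the far shore.  (the near shore: 1M 1C; the far shore: 2M 2C)
6. 1 missionary and 1 cannibal ← the near shore.  (the near shore: 2M 2C; the far shore: 1M 1C)
7. 2 missionaries → the far shore.  (the near shore: 0M 2C; the far shore: 3M 1C)
8. 1 cannibal ← the near shore.  (the near shore: 0M 3C; the far shore: 3M 0C)
9. 2 cannibals → the far shore.  (the near shore: 0M 1C; the far shore: 3M 2C)
10. 1 cannibal ← the near shore.  (the near shore: 0M 2C; the far shore: 3M 1C)
11. 2 cannibals → the far shore.  (the near shore: 0M 0C; the far shore: 3M 3C)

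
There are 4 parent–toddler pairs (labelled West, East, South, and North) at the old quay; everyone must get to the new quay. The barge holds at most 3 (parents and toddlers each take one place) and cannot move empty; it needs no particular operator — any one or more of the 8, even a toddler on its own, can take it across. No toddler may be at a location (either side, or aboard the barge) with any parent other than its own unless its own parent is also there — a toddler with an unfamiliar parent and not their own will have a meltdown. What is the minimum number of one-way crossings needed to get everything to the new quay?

Counting alone: each trip to the new quay takes at most 3 across and each return brings at least 1 back, so after t trips out (and t−1 returns) at most 3t − (t−1) of the 8 are across; that first reaches 8 at t = 4, so at least 7 crossings are needed.
The safety rule pushes this higher. Following every safe sequence of crossings, the most of the 8 that can be at the new quay as the barge arrives there on crossing 7 is 7 — never all 8.
So no plan with fewer than 9 crossings exists, and this one achieves 9:
1. parent West and toddler West cross → the new quay.
2. parent West crosses ← the old quay.
3. parent East, parent West, and toddler East cross → the new quay.
4. parent West and toddler West cross ← the old quay.
5. parent North, parent South, and parent West cross → the new quay.
6. toddler East crosses ← the old quay.
7. toddler East and toddler West cross → the new quay.
8. toddler West crosses ← the old quay.
9. toddler North, toddler South, and toddler West cross → the new quay.

9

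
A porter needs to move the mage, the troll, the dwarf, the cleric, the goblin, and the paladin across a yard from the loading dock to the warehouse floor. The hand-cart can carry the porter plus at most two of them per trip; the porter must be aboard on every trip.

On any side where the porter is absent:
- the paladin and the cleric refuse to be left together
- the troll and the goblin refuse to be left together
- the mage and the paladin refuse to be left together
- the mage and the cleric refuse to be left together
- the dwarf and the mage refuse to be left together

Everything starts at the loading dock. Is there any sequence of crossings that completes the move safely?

No

Whatever the first load, the items left behind include a forbidden pair without the porter. No opening move is safe, so no plan exists.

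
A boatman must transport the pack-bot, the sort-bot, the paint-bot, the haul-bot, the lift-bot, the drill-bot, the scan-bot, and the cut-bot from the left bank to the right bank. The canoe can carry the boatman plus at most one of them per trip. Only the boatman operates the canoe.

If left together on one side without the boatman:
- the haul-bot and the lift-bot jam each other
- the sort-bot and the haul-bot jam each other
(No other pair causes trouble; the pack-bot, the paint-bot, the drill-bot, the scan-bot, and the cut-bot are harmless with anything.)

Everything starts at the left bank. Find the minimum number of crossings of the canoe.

17

Counting alone: the boatman can take at most 1 across per trip to the right bank, so moving all 8 needs at least 8 loaded trips out, with a return between consecutive ones — at least 15 crossings.
The safety rule pushes this higher. Following every safe sequence of crossings, the most of the 8 that can be at the right bank as the canoe arrives there on crossing 15 is 7 — never all 8.
So no plan with fewer than 17 crossings exists, and this one achieves 17:
1. Boatman goes to the right bank with the haul-bot.
2. Boatman goes back to the left bank alone.
3. Boatman goes to the right bank with the pack-bot.
4. Boatman goes back to the left bank alone.
5. Boatman goes to the right bank with the sort-bot.
6. Boatman goes back to the left bank with the haul-bot.
7. Boatman goes to the right bank with the lift-bot.
8. Boatman goes back to the left bank alone.
9. Boatman goes to the right bank with the paint-bot.
10. Boatman goes back to the left bank alone.
11. Boatman goes to the right bank with the drill-bot.
12. Boatman goes back to the left bank alone.
13. Boatman goes to the right bank with the scan-bot.
14. Boatman goes back to the left bank alone.
15. Boatman goes to the right bank with the cut-bot.
16. Boatman goes back to the left bank alone.
17. Boatman goes to the right bank with the haul-bot.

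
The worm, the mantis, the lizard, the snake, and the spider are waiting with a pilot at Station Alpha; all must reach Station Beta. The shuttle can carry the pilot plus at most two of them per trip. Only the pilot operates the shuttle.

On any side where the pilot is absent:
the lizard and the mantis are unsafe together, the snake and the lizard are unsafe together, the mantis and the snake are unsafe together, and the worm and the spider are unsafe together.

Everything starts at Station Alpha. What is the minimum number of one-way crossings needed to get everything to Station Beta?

Whatever the first load, the items left behind include a forbidden pair without the pilot. No opening move is safe, so no plan exists.

impossible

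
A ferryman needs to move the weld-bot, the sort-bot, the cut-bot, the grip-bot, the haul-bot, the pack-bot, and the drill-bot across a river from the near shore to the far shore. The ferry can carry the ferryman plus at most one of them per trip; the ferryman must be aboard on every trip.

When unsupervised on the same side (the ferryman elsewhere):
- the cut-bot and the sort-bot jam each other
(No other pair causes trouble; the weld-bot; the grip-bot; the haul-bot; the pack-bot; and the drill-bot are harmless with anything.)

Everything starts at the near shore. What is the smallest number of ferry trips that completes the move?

13

Counting alone: the ferryman can take at most 1 across per trip to the far shore, so moving all 7 needs at least 7 loaded trips out, with a return between consecutive ones — at least 13 crossings.
The plan below uses exactly 13 crossings, so it is optimal:
1. Ferryman goes to the far shore with the sort-bot.
2. Ferryman goes back to the near shore alone.
3. Ferryman goes to the far shore with the weld-bot.
4. Ferryman goes back to the near shore alone.
5. Ferryman goes to the far shore with the grip-bot.
6. Ferryman goes back to the near shore alone.
7. Ferryman goes to the far shore with the haul-bot.
8. Ferryman goes back to the near shore alone.
9. Ferryman goes to the far shore with the pack-bot.
10. Ferryman goes back to the near shore alone.
11. Ferryman goes to the far shore with the drill-bot.
12. Ferryman goes back to the near shore alone.
13. Ferryman goes to the far shore with the cut-bot.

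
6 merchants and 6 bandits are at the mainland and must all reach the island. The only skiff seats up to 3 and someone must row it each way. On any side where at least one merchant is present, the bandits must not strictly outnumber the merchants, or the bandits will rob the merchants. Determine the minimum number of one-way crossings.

Following every safe sequence of crossings from the start, the most of the 12 that can be at the island as the skiff arrives there on crossings 1, 3, 5 is 3, 5, 6 respectively; the best ever achieved is 6 of 12.
From crossing 7 on, no configuration arises that was not already reachable earlier: only 17 distinct safe configurations (who is on which side, and where the skiff is) can ever be reached, none of them has everyone across, and every continuation just revisits them. They are: 0 merchants + 0 bandits across (skiff back at the start); 0 merchants + 1 bandit across (skiff there); 0 merchants + 1 bandit across (skiff back at the start); 0 merchants + 2 bandits across (skiff there); 0 merchants + 2 bandits across (skiff back at the start); 0 merchants + 3 bandits across (skiff there); 0 merchants + 3 bandits across (skiff back at the start); 0 merchants + 4 bandits across (skiff there); 0 merchants + 4 bandits across (skiff back at the start); 0 merchants + 5 bandits across (skiff there); 0 merchants + 5 bandits across (skiff back at the start); 0 merchants + 6 bandits across (skiff there); 1 merchant + 1 bandit across (skiff there); 1 merchant + 1 bandit across (skiff back at the start); 2 merchants + 2 bandits across (skiff there); 2 merchants + 2 bandits across (skiff back at the start); 3 merchants + 3 bandits across (skiff there). So no valid plan exists.

impossible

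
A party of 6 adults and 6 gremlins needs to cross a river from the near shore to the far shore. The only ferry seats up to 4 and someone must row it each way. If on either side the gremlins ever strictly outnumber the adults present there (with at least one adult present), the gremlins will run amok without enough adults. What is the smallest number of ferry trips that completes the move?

9

Counting alone: each trip to the far shore takes at most 4 across and each return brings at least 1 back, so after t trips out (and t−1 returns) at most 4t − (t−1) of the 12 are across; that first reaches 12 at t = 4, so at least 7 crossings are needed.
The safety rule pushes this higher. Following every safe sequence of crossings, the most of the 12 that can be at the far shore as the ferry arrives there on crossing 7 is 11 — never all 12.
So no plan with fewer than 9 crossings exists, and this one achieves 9:
1. 2 gremlins → the far shore.  (the near shore: 6A 4G; the far shore: 0A 2G)
2. 1 gremlin ← the near shore.  (the near shore: 6A 5G; the far shore: 0A 1G)
3. 4 gremlins → the far shore.  (the near shore: 6A 1G; the far shore: 0A 5G)
4. 1 gremlin ← the near shore.  (the near shore: 6A 2G; the far shore: 0A 4G)
5. 4 adults → the far shore.  (the near shore: 2A 2G; the far shore: 4A 4G)
6. 1 adult and 1 gremlin ← the near shore.  (the near shore: 3A 3G; the far shore: 3A 3G)
7. 2 adults and 2 gremlins → the far shore.  (the near shore: 1A 1G; the far shore: 5A 5G)
8. 1 adult and 1 gremlin ← the near shore.  (the near shore: 2A 2G; the far shore: 4A 4G)
9. 2 adults and 2 gremlins → the far shore.  (the near shore: 0A 0G; the far shore: 6A 6G)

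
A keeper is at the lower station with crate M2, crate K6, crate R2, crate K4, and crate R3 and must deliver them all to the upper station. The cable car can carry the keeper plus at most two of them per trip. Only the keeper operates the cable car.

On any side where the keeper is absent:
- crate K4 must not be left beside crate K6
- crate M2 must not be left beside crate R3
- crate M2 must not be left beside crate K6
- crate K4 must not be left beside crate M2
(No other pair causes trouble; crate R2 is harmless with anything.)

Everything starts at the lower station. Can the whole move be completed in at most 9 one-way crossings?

Yes

Yes — this plan uses 7 crossings (≤ 9):
1. Keeper goes to the upper station with crate K6 and crate M2.
2. Keeper goes back to the lower station with crate M2.
3. Keeper goes to the upper station with crate M2 and crate R2.
4. Keeper goes back to the lower station with crate M2.
5. Keeper goes to the upper station with crate M2 and crate R3.
6. Keeper goes back to the lower station with crate M2.
7. Keeper goes to the upper station with crate K4 and crate M2.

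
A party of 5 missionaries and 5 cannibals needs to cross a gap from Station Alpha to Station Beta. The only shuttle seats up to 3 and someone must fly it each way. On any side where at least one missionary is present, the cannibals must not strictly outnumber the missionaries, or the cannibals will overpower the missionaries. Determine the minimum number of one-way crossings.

11

Counting alone: each trip to Station Beta takes at most 3 across and each return brings at least 1 back, so after t trips out (and t−1 returns) at most 3t − (t−1) of the 10 are across; that first reaches 10 at t = 5, so at least 9 crossings are needed.
The safety rule pushes this higher. Following every safe sequence of crossings, the most of the 10 that can be at Station Beta as the shuttle arrives there on crossing 9 is 9 — never all 10.
So no plan with fewer than 11 crossings exists, and this one achieves 11:
1. 2 cannibals → Station Beta.  (Station Alpha: 5M 3C; Station Beta: 0M 2C)
2. 1 cannibal ← Station Alpha.  (Station Alpha: 5M 4C; Station Beta: 0M 1C)
3. 3 cannibals → Station Beta.  (Station Alpha: 5M 1C; Station Beta: 0M 4C)
4. 1 cannibal ← Station Alpha.  (Station Alpha: 5M 2C; Station Beta: 0M 3C)
5. 3 missionaries → Station Beta.  (Station Alpha: 2M 2C; Station Beta: 3M 3C)
6. 1 missionary and 1 cannibal ← Station Alpha.  (Station Alpha: 3M 3C; Station Beta: 2M 2C)
7. 3 missionaries → Station Beta.  (Station Alpha: 0M 3C; Station Beta: 5M 2C)
8. 1 cannibal ← Station Alpha.  (Station Alpha: 0M 4C; Station Beta: 5M 1C)
9. 2 cannibals → Station Beta.  (Station Alpha: 0M 2C; Station Beta: 5M 3C)
10. 1 cannibal ← Station Alpha.  (Station Alpha: 0M 3C; Station Beta: 5M 2C)
11. 3 cannibals → Station Beta.  (Station Alpha: 0M 0C; Station Beta: 5M 5C)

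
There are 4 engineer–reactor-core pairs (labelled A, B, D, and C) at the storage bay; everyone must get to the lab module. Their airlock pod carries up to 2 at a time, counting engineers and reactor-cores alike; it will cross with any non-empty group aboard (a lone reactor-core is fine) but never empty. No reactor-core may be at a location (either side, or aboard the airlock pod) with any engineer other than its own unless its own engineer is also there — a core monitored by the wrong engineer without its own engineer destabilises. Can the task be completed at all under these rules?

No

Following every safe sequence of crossings from the start, the most of the 8 that can be at the lab module as the airlock pod arrives there on crossings 1, 3, 5 is 2, 3, 4 respectively; the best ever achieved is 4 of 8.
From crossing 7 on, no configuration arises that was not already reachable earlier: only 44 distinct safe configurations (who is on which side, and where the airlock pod is) can ever be reached, none of them has everyone across, and every continuation just revisits them. So no valid plan exists.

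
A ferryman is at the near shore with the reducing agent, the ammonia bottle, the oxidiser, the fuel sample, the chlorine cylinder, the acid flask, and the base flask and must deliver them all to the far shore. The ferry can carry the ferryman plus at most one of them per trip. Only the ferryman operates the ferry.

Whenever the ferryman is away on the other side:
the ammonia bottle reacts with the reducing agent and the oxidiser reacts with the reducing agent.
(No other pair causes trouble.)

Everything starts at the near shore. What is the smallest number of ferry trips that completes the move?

15

Counting alone: the ferryman can take at most 1 across per trip to the far shore, so moving all 7 needs at least 7 loaded trips out, with a return between consecutive ones — at least 13 crossings.
The safety rule pushes this higher. Following every safe sequence of crossings, the most of the 7 that can be at the far shore as the ferry arrives there on crossing 13 is 6 — never all 7.
So no plan with fewer than 15 crossings exists, and this one achieves 15:
1. Ferryman goes to the far shore with the reducing agent.
2. Ferryman goes back to the near shore alone.
3. Ferryman goes to the far shore with the ammonia bottle.
4. Ferryman goes back to the near shore with the reducing agent.
5. Ferryman goes to the far shore with the oxidiser.
6. Ferryman goes back to the near shore alone.
7. Ferryman goes to the far shore with the fuel sample.
8. Ferryman goes back to the near shore alone.
9. Ferryman goes to the far shore with the chlorine cylinder.
10. Ferryman goes back to the near shore alone.
11. Ferryman goes to the far shore with the acid flask.
12. Ferryman goes back to the near shore alone.
13. Ferryman goes to the far shore with the base flask.
14. Ferryman goes back to the near shore alone.
15. Ferryman goes to the far shore with the reducing agent.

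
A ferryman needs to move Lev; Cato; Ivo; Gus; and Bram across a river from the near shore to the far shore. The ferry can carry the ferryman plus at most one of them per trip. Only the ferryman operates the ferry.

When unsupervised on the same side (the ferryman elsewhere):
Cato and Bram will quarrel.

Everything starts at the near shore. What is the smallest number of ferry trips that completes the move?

Counting alone: the ferryman can take at most 1 across per trip to the far shore, so moving all 5 needs at least 5 loaded trips out, with a return between consecutive ones — at least 9 crossings.
The plan below uses exactly 9 crossings, so it is optimal:
1. Ferryman goes to the far shore with Cato.
2. Ferryman goes back to the near shore alone.
3. Ferryman goes to the far shore with Lev.
4. Ferryman goes back to the near shore alone.
5. Ferryman goes to the far shore with Ivo.
6. Ferryman goes back to the near shore alone.
7. Ferryman goes to the far shore with Gus.
8. Ferryman goes back to the near shore alone.
9. Ferryman goes to the far shore with Bram.

9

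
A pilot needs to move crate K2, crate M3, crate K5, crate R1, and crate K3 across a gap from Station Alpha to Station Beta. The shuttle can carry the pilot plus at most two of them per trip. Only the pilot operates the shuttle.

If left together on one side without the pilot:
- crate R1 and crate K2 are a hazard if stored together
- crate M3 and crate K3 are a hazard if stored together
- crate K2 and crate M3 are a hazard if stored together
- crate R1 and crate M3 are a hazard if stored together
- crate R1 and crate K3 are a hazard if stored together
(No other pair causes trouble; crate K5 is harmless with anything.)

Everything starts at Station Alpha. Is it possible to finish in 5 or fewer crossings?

Counting alone: the pilot can take at most 2 across per trip to Station Beta, so moving all 5 needs at least 3 loaded trips out, with a return between consecutive ones — at least 5 crossings.
The safety rule pushes this higher. Following every safe sequence of crossings, the most of the 5 that can be at Station Beta as the shuttle arrives there on crossing 5 is 4 — never all 5.
So the move cannot be finished within 5 crossings. (The shortest complete plan takes 7:)
1. Pilot goes to Station Beta with crate M3 and crate R1.
2. Pilot goes back to Station Alpha with crate M3.
3. Pilot goes to Station Beta with crate K2 and crate K3.
4. Pilot goes back to Station Alpha with crate R1.
5. Pilot goes to Station Beta with crate K5 and crate M3.
6. Pilot goes back to Station Alpha with crate M3.
7. Pilot goes to Station Beta with crate M3 and crate R1.

No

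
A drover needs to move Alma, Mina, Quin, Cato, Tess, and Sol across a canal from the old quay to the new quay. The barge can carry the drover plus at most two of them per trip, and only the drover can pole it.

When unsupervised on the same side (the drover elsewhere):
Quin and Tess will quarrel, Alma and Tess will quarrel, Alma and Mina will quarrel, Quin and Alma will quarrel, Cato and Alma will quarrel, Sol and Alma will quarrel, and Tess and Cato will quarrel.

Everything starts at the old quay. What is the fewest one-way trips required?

Counting alone: the drover can take at most 2 across per trip to the new quay, so moving all 6 needs at least 3 loaded trips out, with a return between consecutive ones — at least 5 crossings.
The safety rule pushes this higher. Following every safe sequence of crossings, the most of the 6 that can be at the new quay as the barge arrives there on crossings 5, 7 is 4, 5 respectively — never all 6.
So no plan with fewer than 9 crossings exists, and this one achieves 9:
1. Drover goes to the new quay with Alma and Tess.  [the old quay: Cato, Mina, Quin, Sol | the new quay: Alma, Tess]
2. Drover goes back to the old quay with Alma.  [the old quay: Alma, Cato, Mina, Quin, Sol | the new quay: Tess]
3. Drover goes to the new quay with Alma and Mina.  [the old quay: Cato, Quin, Sol | the new quay: Alma, Mina, Tess]
4. Drover goes back to the old quay with Alma.  [the old quay: Alma, Cato, Quin, Sol | the new quay: Mina, Tess]
5. Drover goes to the new quay with Alma and Sol.  [the old quay: Cato, Quin | the new quay: Alma, Mina, Sol, Tess]
6. Drover goes back to the old quay with Alma.  [the old quay: Alma, Cato, Quin | the new quay: Mina, Sol, Tess]
7. Drover goes to the new quay with Cato and Quin.  [the old quay: Alma | the new quay: Cato, Mina, Quin, Sol, Tess]
8. Drover goes back to the old quay with Tess.  [the old quay: Alma, Tess | the new quay: Cato, Mina, Quin, Sol]
9. Drover goes to the new quay with Alma and Tess.  [the old quay: — | the new quay: Alma, Cato, Mina, Quin, Sol, Tess]

9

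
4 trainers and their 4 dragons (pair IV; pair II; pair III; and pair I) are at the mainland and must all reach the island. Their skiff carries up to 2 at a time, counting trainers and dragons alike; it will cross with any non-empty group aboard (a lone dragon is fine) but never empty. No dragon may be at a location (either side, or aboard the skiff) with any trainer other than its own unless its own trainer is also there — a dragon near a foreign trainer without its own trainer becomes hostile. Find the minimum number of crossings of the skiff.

impossible

Following every safe sequence of crossings from the start, the most of the 8 that can be at the island as the skiff arrives there on crossings 1, 3, 5 is 2, 3, 4 respectively; the best ever achieved is 4 of 8.
From crossing 7 on, no configuration arises that was not already reachable earlier: only 44 distinct safe configurations (who is on which side, and where the skiff is) can ever be reached, none of them has everyone across, and every continuation just revisits them. So no valid plan exists.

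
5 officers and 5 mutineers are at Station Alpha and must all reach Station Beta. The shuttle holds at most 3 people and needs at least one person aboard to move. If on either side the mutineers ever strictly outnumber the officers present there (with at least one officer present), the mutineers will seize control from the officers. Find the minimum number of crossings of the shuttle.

11

Counting alone: each trip to Station Beta takes at most 3 across and each return brings at least 1 back, so after t trips out (and t−1 returns) at most 3t − (t−1) of the 10 are across; that first reaches 10 at t = 5, so at least 9 crossings are needed.
The safety rule pushes this higher. Following every safe sequence of crossings, the most of the 10 that can be at Station Beta as the shuttle arrives there on crossing 9 is 9 — never all 10.
So no plan with fewer than 11 crossings exists, and this one achieves 11:
1. 2 mutineers → Station Beta.  (Station Alpha: 5O 3M; Station Beta: 0O 2M)
2. 1 mutineer ← Station Alpha.  (Station Alpha: 5O 4M; Station Beta: 0O 1M)
3. 3 mutineers → Station Beta.  (Station Alpha: 5O 1M; Station Beta: 0O 4M)
4. 1 mutineer ← Station Alpha.  (Station Alpha: 5O 2M; Station Beta: 0O 3M)
5. 3 officers → Station Beta.  (Station Alpha: 2O 2M; Station Beta: 3O 3M)
6. 1 officer and 1 mutineer ← Station Alpha.  (Station Alpha: 3O 3M; Station Beta: 2O 2M)
7. 3 officers → Station Beta.  (Station Alpha: 0O 3M; Station Beta: 5O 2M)
8. 1 mutineer ← Station Alpha.  (Station Alpha: 0O 4M; Station Beta: 5O 1M)
9. 2 mutineers → Station Beta.  (Station Alpha: 0O 2M; Station Beta: 5O 3M)
10. 1 mutineer ← Station Alpha.  (Station Alpha: 0O 3M; Station Beta: 5O 2M)
11. 3 mutineers → Station Beta.  (Station Alpha: 0O 0M; Station Beta: 5O 5M)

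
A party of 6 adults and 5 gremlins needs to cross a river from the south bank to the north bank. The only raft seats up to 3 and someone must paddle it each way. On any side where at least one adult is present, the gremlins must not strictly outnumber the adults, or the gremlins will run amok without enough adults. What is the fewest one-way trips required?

Counting alone: each trip to the north bank takes at most 3 across and each return brings at least 1 back, so after t trips out (and t−1 returns) at most 3t − (t−1) of the 11 are across; that first reaches 11 at t = 5, so at least 9 crossings are needed.
The plan below uses exactly 9 crossings, so it is optimal:
1. 3 gremlins → the north bank.  (the south bank: 6A 2G; the north bank: 0A 3G)
2. 1 gremlin ← the south bank.  (the south bank: 6A 3G; the north bank: 0A 2G)
3. 3 adults → the north bank.  (the south bank: 3A 3G; the north bank: 3A 2G)
4. 1 adult ← the south bank.  (the south bank: 4A 3G; the north bank: 2A 2G)
5. 2 adults and 1 gremlin → the north bank.  (the south bank: 2A 2G; the north bank: 4A 3G)
6. 1 adult ← the south bank.  (the south bank: 3A 2G; the north bank: 3A 3G)
7. 2 adults and 1 gremlin → the north bank.  (the south bank: 1A 1G; the north bank: 5A 4G)
8. 1 adult ← the south bank.  (the south bank: 2A 1G; the north bank: 4A 4G)
9. 2 adults and 1 gremlin → the north bank.  (the south bank: 0A 0G; the north bank: 6A 5G)

9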